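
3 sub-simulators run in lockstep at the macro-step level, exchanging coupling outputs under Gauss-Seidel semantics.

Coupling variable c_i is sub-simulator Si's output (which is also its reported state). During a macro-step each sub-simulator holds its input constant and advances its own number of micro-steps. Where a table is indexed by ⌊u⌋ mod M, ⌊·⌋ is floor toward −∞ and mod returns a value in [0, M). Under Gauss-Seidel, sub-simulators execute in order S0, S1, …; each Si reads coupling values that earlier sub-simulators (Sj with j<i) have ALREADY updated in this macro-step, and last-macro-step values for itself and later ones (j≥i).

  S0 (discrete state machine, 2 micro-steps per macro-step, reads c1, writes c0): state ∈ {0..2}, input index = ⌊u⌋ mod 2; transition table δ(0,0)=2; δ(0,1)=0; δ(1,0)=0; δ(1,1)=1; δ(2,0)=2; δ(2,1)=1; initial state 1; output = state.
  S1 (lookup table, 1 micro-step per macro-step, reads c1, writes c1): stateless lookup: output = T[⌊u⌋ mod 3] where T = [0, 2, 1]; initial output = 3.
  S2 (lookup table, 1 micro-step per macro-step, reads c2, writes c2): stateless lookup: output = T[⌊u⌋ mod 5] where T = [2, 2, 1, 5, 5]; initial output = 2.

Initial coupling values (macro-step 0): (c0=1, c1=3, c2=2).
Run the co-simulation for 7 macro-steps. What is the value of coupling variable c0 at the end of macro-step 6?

c0 at macro-step 6 = 2

macro 1: S0 reads c1=3 → after 2×micro: 1; S1 reads c1=3 → after 1×micro: 0; S2 reads c2=2 → after 1×micro: 1 ⇒ (c0=1, c1=0, c2=1)
macro 2: S0 reads c1=0 → after 2×micro: 2; S1 reads c1=0 → after 1×micro: 0; S2 reads c2=1 → after 1×micro: 2 ⇒ (c0=2, c1=0, c2=2)
macro 3: S0 reads c1=0 → after 2×micro: 2; S1 reads c1=0 → after 1×micro: 0; S2 reads c2=2 → after 1×micro: 1 ⇒ (c0=2, c1=0, c2=1)
macro 4: S0 reads c1=0 → after 2×micro: 2; S1 reads c1=0 → after 1×micro: 0; S2 reads c2=1 → after 1×micro: 2 ⇒ (c0=2, c1=0, c2=2)
macro 5: S0 reads c1=0 → after 2×micro: 2; S1 reads c1=0 → after 1×micro: 0; S2 reads c2=2 → after 1×micro: 1 ⇒ (c0=2, c1=0, c2=1)
macro 6: S0 reads c1=0 → after 2×micro: 2; S1 reads c1=0 → after 1×micro: 0; S2 reads c2=1 → after 1×micro: 2 ⇒ (c0=2, c1=0, c2=2)
macro 7: S0 reads c1=0 → after 2×micro: 2; S1 reads c1=0 → after 1×micro: 0; S2 reads c2=2 → after 1×micro: 1 ⇒ (c0=2, c1=0, c2=1)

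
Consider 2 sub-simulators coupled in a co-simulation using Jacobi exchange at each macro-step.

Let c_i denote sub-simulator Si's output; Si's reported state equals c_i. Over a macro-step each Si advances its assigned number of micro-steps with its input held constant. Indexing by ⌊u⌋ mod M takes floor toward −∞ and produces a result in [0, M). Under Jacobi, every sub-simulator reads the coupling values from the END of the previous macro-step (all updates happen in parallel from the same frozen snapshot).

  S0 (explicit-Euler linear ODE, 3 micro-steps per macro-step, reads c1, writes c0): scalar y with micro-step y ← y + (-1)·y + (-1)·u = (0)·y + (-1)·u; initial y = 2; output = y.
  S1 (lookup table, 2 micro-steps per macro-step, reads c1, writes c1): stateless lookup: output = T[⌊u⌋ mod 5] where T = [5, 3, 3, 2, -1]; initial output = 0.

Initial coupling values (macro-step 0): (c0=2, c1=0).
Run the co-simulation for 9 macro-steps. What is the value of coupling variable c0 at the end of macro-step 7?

c0 at macro-step 7 = -5

macro 1: S0 reads c1=0 → after 3×micro: 0; S1 reads c1=0 → after 2×micro: 5 ⇒ (c0=0, c1=5)
macro 2: S0 reads c1=5 → after 3×micro: -5; S1 reads c1=5 → after 2×micro: 5 ⇒ (c0=-5, c1=5)
macro 3: S0 reads c1=5 → after 3×micro: -5; S1 reads c1=5 → after 2×micro: 5 ⇒ (c0=-5, c1=5)
macro 4: S0 reads c1=5 → after 3×micro: -5; S1 reads c1=5 → after 2×micro: 5 ⇒ (c0=-5, c1=5)
macro 5: S0 reads c1=5 → after 3×micro: -5; S1 reads c1=5 → after 2×micro: 5 ⇒ (c0=-5, c1=5)
macro 6: S0 reads c1=5 → after 3×micro: -5; S1 reads c1=5 → after 2×micro: 5 ⇒ (c0=-5, c1=5)
macro 7: S0 reads c1=5 → after 3×micro: -5; S1 reads c1=5 → after 2×micro: 5 ⇒ (c0=-5, c1=5)
macro 8: S0 reads c1=5 → after 3×micro: -5; S1 reads c1=5 → after 2×micro: 5 ⇒ (c0=-5, c1=5)
macro 9: S0 reads c1=5 → after 3×micro: -5; S1 reads c1=5 → after 2×micro: 5 ⇒ (c0=-5, c1=5)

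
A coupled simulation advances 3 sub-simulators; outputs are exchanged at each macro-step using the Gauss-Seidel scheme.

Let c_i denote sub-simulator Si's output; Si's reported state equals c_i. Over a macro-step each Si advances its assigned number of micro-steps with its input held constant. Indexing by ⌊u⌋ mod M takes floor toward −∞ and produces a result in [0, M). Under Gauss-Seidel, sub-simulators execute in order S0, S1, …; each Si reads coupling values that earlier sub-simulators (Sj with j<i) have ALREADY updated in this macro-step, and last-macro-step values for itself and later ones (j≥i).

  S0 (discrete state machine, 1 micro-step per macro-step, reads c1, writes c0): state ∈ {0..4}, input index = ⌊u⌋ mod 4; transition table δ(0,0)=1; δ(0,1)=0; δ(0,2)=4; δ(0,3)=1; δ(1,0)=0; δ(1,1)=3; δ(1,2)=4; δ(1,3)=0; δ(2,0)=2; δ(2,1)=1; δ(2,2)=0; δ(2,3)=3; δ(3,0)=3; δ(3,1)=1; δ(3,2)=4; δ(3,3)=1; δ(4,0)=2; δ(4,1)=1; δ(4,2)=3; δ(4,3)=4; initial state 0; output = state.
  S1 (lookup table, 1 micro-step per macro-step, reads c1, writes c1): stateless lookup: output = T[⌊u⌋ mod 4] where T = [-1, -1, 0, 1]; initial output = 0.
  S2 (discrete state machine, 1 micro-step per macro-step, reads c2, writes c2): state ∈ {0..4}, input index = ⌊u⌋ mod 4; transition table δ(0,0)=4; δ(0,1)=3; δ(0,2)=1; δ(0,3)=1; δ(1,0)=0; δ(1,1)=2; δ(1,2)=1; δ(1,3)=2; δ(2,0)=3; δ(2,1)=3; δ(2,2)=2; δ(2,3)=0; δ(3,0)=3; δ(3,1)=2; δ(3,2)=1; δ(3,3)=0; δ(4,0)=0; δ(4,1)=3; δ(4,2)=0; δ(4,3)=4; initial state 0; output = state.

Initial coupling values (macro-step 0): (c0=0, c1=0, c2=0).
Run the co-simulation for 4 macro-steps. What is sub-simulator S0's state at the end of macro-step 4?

S0 state at macro-step 4 = 1

macro 1: S0 reads c1=0 → after 1×micro: 1; S1 reads c1=0 → after 1×micro: -1; S2 reads c2=0 → after 1×micro: 4 ⇒ (c0=1, c1=-1, c2=4)
macro 2: S0 reads c1=-1 → after 1×micro: 0; S1 reads c1=-1 → after 1×micro: 1; S2 reads c2=4 → after 1×micro: 0 ⇒ (c0=0, c1=1, c2=0)
macro 3: S0 reads c1=1 → after 1×micro: 0; S1 reads c1=1 → after 1×micro: -1; S2 reads c2=0 → after 1×micro: 4 ⇒ (c0=0, c1=-1, c2=4)
macro 4: S0 reads c1=-1 → after 1×micro: 1; S1 reads c1=-1 → after 1×micro: 1; S2 reads c2=4 → after 1×micro: 0 ⇒ (c0=1, c1=1, c2=0)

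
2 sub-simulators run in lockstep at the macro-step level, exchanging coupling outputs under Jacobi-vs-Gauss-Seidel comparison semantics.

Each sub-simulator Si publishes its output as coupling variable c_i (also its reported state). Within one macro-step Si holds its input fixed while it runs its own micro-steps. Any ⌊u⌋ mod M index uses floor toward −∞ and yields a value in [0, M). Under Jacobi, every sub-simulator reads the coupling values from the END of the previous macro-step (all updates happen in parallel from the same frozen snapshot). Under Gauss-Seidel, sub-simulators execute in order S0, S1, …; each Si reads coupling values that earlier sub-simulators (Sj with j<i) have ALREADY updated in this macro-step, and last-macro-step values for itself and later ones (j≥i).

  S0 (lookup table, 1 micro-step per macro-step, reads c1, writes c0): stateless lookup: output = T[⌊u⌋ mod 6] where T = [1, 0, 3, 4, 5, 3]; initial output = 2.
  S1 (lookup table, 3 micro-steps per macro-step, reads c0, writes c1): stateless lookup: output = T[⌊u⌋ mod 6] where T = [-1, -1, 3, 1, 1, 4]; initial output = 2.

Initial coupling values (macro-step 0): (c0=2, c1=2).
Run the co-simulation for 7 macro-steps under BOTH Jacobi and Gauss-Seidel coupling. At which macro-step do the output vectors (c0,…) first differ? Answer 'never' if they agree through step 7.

[Jacobi] macro 1: S0 reads c1=2 → after 1×micro: 3; S1 reads c0=2 → after 3×micro: 3 ⇒ (c0=3, c1=3)
[Jacobi] macro 2: S0 reads c1=3 → after 1×micro: 4; S1 reads c0=3 → after 3×micro: 1 ⇒ (c0=4, c1=1)
[Jacobi] macro 3: S0 reads c1=1 → after 1×micro: 0; S1 reads c0=4 → after 3×micro: 1 ⇒ (c0=0, c1=1)
[Jacobi] macro 4: S0 reads c1=1 → after 1×micro: 0; S1 reads c0=0 → after 3×micro: -1 ⇒ (c0=0, c1=-1)
[Jacobi] macro 5: S0 reads c1=-1 → after 1×micro: 3; S1 reads c0=0 → after 3×micro: -1 ⇒ (c0=3, c1=-1)
[Jacobi] macro 6: S0 reads c1=-1 → after 1×micro: 3; S1 reads c0=3 → after 3×micro: 1 ⇒ (c0=3, c1=1)
[Jacobi] macro 7: S0 reads c1=1 → after 1×micro: 0; S1 reads c0=3 → after 3×micro: 1 ⇒ (c0=0, c1=1)
[Gauss-Seidel] macro 1: S0 reads c1=2 → after 1×micro: 3; S1 reads c0=3 → after 3×micro: 1 ⇒ (c0=3, c1=1)
[Gauss-Seidel] macro 2: S0 reads c1=1 → after 1×micro: 0; S1 reads c0=0 → after 3×micro: -1 ⇒ (c0=0, c1=-1)
[Gauss-Seidel] macro 3: S0 reads c1=-1 → after 1×micro: 3; S1 reads c0=3 → after 3×micro: 1 ⇒ (c0=3, c1=1)
[Gauss-Seidel] macro 4: S0 reads c1=1 → after 1×micro: 0; S1 reads c0=0 → after 3×micro: -1 ⇒ (c0=0, c1=-1)
[Gauss-Seidel] macro 5: S0 reads c1=-1 → after 1×micro: 3; S1 reads c0=3 → after 3×micro: 1 ⇒ (c0=3, c1=1)
[Gauss-Seidel] macro 6: S0 reads c1=1 → after 1×micro: 0; S1 reads c0=0 → after 3×micro: -1 ⇒ (c0=0, c1=-1)
[Gauss-Seidel] macro 7: S0 reads c1=-1 → after 1×micro: 3; S1 reads c0=3 → after 3×micro: 1 ⇒ (c0=3, c1=1)

first divergence at macro-step: 1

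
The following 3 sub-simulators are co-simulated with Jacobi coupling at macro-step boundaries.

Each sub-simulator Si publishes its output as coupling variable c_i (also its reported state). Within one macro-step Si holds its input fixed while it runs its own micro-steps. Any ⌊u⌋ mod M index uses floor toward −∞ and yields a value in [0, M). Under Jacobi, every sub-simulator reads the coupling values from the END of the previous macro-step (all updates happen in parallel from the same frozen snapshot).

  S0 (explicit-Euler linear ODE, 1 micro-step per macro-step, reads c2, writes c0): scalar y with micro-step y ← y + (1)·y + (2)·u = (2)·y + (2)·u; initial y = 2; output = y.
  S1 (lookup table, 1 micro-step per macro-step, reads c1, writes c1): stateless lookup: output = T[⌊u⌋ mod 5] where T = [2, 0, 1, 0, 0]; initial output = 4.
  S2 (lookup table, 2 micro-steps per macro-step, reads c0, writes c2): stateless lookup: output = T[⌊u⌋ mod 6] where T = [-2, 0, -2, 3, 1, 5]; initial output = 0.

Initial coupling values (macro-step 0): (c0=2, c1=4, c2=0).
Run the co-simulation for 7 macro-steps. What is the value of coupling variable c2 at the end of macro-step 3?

macro 1: S0 reads c2=0 → after 1×micro: 4; S1 reads c1=4 → after 1×micro: 0; S2 reads c0=2 → after 2×micro: -2 ⇒ (c0=4, c1=0, c2=-2)
macro 2: S0 reads c2=-2 → after 1×micro: 4; S1 reads c1=0 → after 1×micro: 2; S2 reads c0=4 → after 2×micro: 1 ⇒ (c0=4, c1=2, c2=1)
macro 3: S0 reads c2=1 → after 1×micro: 10; S1 reads c1=2 → after 1×micro: 1; S2 reads c0=4 → after 2×micro: 1 ⇒ (c0=10, c1=1, c2=1)
macro 4: S0 reads c2=1 → after 1×micro: 22; S1 reads c1=1 → after 1×micro: 0; S2 reads c0=10 → after 2×micro: 1 ⇒ (c0=22, c1=0, c2=1)
macro 5: S0 reads c2=1 → after 1×micro: 46; S1 reads c1=0 → after 1×micro: 2; S2 reads c0=22 → after 2×micro: 1 ⇒ (c0=46, c1=2, c2=1)
macro 6: S0 reads c2=1 → after 1×micro: 94; S1 reads c1=2 → after 1×micro: 1; S2 reads c0=46 → after 2×micro: 1 ⇒ (c0=94, c1=1, c2=1)
macro 7: S0 reads c2=1 → after 1×micro: 190; S1 reads c1=1 → after 1×micro: 0; S2 reads c0=94 → after 2×micro: 1 ⇒ (c0=190, c1=0, c2=1)

c2 at macro-step 3 = 1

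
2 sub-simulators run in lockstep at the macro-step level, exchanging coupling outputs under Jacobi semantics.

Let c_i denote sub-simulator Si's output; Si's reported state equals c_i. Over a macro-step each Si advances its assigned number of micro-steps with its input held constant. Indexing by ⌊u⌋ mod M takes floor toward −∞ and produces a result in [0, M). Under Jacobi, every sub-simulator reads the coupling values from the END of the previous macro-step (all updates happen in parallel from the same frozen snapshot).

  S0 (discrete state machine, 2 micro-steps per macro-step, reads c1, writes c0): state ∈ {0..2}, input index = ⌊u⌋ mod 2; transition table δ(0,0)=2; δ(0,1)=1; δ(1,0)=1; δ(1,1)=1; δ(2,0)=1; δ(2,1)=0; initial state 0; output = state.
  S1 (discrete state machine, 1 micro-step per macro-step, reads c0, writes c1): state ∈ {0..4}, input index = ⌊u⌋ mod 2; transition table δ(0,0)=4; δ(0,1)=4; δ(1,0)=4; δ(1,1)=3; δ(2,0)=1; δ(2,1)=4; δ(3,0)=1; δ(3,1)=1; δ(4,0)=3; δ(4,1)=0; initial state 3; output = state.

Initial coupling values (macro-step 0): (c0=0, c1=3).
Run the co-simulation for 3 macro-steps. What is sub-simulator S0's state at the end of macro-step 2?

S0 state at macro-step 2 = 1

macro 1: S0 reads c1=3 → after 2×micro: 1; S1 reads c0=0 → after 1×micro: 1 ⇒ (c0=1, c1=1)
macro 2: S0 reads c1=1 → after 2×micro: 1; S1 reads c0=1 → after 1×micro: 3 ⇒ (c0=1, c1=3)
macro 3: S0 reads c1=3 → after 2×micro: 1; S1 reads c0=1 → after 1×micro: 1 ⇒ (c0=1, c1=1)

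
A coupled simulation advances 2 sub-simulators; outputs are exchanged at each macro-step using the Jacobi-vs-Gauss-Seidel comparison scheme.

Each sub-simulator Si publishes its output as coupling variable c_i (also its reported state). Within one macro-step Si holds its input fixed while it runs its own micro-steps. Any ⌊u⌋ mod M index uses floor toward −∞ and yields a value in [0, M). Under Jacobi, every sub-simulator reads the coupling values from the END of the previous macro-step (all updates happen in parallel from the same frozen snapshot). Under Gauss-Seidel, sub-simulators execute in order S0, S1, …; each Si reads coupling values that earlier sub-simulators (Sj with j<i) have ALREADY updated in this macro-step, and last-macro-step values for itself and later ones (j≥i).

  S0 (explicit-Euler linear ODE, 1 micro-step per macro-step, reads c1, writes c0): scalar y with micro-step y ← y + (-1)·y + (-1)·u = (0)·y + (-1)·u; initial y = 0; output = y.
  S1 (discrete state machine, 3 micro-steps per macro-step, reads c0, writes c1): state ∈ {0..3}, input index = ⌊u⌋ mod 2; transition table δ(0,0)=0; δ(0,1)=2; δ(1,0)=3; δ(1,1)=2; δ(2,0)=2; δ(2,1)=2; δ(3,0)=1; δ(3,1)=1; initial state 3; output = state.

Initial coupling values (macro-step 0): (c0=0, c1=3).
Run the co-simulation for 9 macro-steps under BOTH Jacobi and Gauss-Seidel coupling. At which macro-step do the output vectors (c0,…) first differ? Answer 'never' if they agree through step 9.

[Jacobi] macro 1: S0 reads c1=3 → after 1×micro: -3; S1 reads c0=0 → after 3×micro: 1 ⇒ (c0=-3, c1=1)
[Jacobi] macro 2: S0 reads c1=1 → after 1×micro: -1; S1 reads c0=-3 → after 3×micro: 2 ⇒ (c0=-1, c1=2)
[Jacobi] macro 3: S0 reads c1=2 → after 1×micro: -2; S1 reads c0=-1 → after 3×micro: 2 ⇒ (c0=-2, c1=2)
[Jacobi] macro 4: S0 reads c1=2 → after 1×micro: -2; S1 reads c0=-2 → after 3×micro: 2 ⇒ (c0=-2, c1=2)
[Jacobi] macro 5: S0 reads c1=2 → after 1×micro: -2; S1 reads c0=-2 → after 3×micro: 2 ⇒ (c0=-2, c1=2)
[Jacobi] macro 6: S0 reads c1=2 → after 1×micro: -2; S1 reads c0=-2 → after 3×micro: 2 ⇒ (c0=-2, c1=2)
[Jacobi] macro 7: S0 reads c1=2 → after 1×micro: -2; S1 reads c0=-2 → after 3×micro: 2 ⇒ (c0=-2, c1=2)
[Jacobi] macro 8: S0 reads c1=2 → after 1×micro: -2; S1 reads c0=-2 → after 3×micro: 2 ⇒ (c0=-2, c1=2)
[Jacobi] macro 9: S0 reads c1=2 → after 1×micro: -2; S1 reads c0=-2 → after 3×micro: 2 ⇒ (c0=-2, c1=2)
[Gauss-Seidel] macro 1: S0 reads c1=3 → after 1×micro: -3; S1 reads c0=-3 → after 3×micro: 2 ⇒ (c0=-3, c1=2)
[Gauss-Seidel] macro 2: S0 reads c1=2 → after 1×micro: -2; S1 reads c0=-2 → after 3×micro: 2 ⇒ (c0=-2, c1=2)
[Gauss-Seidel] macro 3: S0 reads c1=2 → after 1×micro: -2; S1 reads c0=-2 → after 3×micro: 2 ⇒ (c0=-2, c1=2)
[Gauss-Seidel] macro 4: S0 reads c1=2 → after 1×micro: -2; S1 reads c0=-2 → after 3×micro: 2 ⇒ (c0=-2, c1=2)
[Gauss-Seidel] macro 5: S0 reads c1=2 → after 1×micro: -2; S1 reads c0=-2 → after 3×micro: 2 ⇒ (c0=-2, c1=2)
[Gauss-Seidel] macro 6: S0 reads c1=2 → after 1×micro: -2; S1 reads c0=-2 → after 3×micro: 2 ⇒ (c0=-2, c1=2)
[Gauss-Seidel] macro 7: S0 reads c1=2 → after 1×micro: -2; S1 reads c0=-2 → after 3×micro: 2 ⇒ (c0=-2, c1=2)
[Gauss-Seidel] macro 8: S0 reads c1=2 → after 1×micro: -2; S1 reads c0=-2 → after 3×micro: 2 ⇒ (c0=-2, c1=2)
[Gauss-Seidel] macro 9: S0 reads c1=2 → after 1×micro: -2; S1 reads c0=-2 → after 3×micro: 2 ⇒ (c0=-2, c1=2)

first divergence at macro-step: 1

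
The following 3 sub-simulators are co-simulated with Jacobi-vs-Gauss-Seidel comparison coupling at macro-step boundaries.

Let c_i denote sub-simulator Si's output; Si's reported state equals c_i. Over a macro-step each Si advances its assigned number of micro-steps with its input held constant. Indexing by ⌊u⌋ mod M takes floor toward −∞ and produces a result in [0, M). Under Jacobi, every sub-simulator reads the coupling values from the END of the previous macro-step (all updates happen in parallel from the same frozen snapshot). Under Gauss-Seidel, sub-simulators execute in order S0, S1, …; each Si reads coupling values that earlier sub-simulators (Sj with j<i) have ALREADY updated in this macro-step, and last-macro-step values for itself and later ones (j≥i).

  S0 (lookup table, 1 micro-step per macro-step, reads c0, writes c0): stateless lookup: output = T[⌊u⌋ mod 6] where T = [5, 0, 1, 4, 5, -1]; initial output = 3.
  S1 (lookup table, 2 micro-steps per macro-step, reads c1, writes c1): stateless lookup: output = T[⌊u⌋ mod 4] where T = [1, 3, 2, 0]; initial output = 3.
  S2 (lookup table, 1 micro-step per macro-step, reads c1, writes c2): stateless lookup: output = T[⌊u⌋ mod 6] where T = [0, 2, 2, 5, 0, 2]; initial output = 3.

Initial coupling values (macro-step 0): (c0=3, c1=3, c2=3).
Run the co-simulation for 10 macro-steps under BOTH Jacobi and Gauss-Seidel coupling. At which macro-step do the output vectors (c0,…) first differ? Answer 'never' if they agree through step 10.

[Jacobi] macro 1: S0 reads c0=3 → after 1×micro: 4; S1 reads c1=3 → after 2×micro: 0; S2 reads c1=3 → after 1×micro: 5 ⇒ (c0=4, c1=0, c2=5)
[Jacobi] macro 2: S0 reads c0=4 → after 1×micro: 5; S1 reads c1=0 → after 2×micro: 1; S2 reads c1=0 → after 1×micro: 0 ⇒ (c0=5, c1=1, c2=0)
[Jacobi] macro 3: S0 reads c0=5 → after 1×micro: -1; S1 reads c1=1 → after 2×micro: 3; S2 reads c1=1 → after 1×micro: 2 ⇒ (c0=-1, c1=3, c2=2)
[Jacobi] macro 4: S0 reads c0=-1 → after 1×micro: -1; S1 reads c1=3 → after 2×micro: 0; S2 reads c1=3 → after 1×micro: 5 ⇒ (c0=-1, c1=0, c2=5)
[Jacobi] macro 5: S0 reads c0=-1 → after 1×micro: -1; S1 reads c1=0 → after 2×micro: 1; S2 reads c1=0 → after 1×micro: 0 ⇒ (c0=-1, c1=1, c2=0)
[Jacobi] macro 6: S0 reads c0=-1 → after 1×micro: -1; S1 reads c1=1 → after 2×micro: 3; S2 reads c1=1 → after 1×micro: 2 ⇒ (c0=-1, c1=3, c2=2)
[Jacobi] macro 7: S0 reads c0=-1 → after 1×micro: -1; S1 reads c1=3 → after 2×micro: 0; S2 reads c1=3 → after 1×micro: 5 ⇒ (c0=-1, c1=0, c2=5)
[Jacobi] macro 8: S0 reads c0=-1 → after 1×micro: -1; S1 reads c1=0 → after 2×micro: 1; S2 reads c1=0 → after 1×micro: 0 ⇒ (c0=-1, c1=1, c2=0)
[Jacobi] macro 9: S0 reads c0=-1 → after 1×micro: -1; S1 reads c1=1 → after 2×micro: 3; S2 reads c1=1 → after 1×micro: 2 ⇒ (c0=-1, c1=3, c2=2)
[Jacobi] macro 10: S0 reads c0=-1 → after 1×micro: -1; S1 reads c1=3 → after 2×micro: 0; S2 reads c1=3 → after 1×micro: 5 ⇒ (c0=-1, c1=0, c2=5)
[Gauss-Seidel] macro 1: S0 reads c0=3 → after 1×micro: 4; S1 reads c1=3 → after 2×micro: 0; S2 reads c1=0 → after 1×micro: 0 ⇒ (c0=4, c1=0, c2=0)
[Gauss-Seidel] macro 2: S0 reads c0=4 → after 1×micro: 5; S1 reads c1=0 → after 2×micro: 1; S2 reads c1=1 → after 1×micro: 2 ⇒ (c0=5, c1=1, c2=2)
[Gauss-Seidel] macro 3: S0 reads c0=5 → after 1×micro: -1; S1 reads c1=1 → after 2×micro: 3; S2 reads c1=3 → after 1×micro: 5 ⇒ (c0=-1, c1=3, c2=5)
[Gauss-Seidel] macro 4: S0 reads c0=-1 → after 1×micro: -1; S1 reads c1=3 → after 2×micro: 0; S2 reads c1=0 → after 1×micro: 0 ⇒ (c0=-1, c1=0, c2=0)
[Gauss-Seidel] macro 5: S0 reads c0=-1 → after 1×micro: -1; S1 reads c1=0 → after 2×micro: 1; S2 reads c1=1 → after 1×micro: 2 ⇒ (c0=-1, c1=1, c2=2)
[Gauss-Seidel] macro 6: S0 reads c0=-1 → after 1×micro: -1; S1 reads c1=1 → after 2×micro: 3; S2 reads c1=3 → after 1×micro: 5 ⇒ (c0=-1, c1=3, c2=5)
[Gauss-Seidel] macro 7: S0 reads c0=-1 → after 1×micro: -1; S1 reads c1=3 → after 2×micro: 0; S2 reads c1=0 → after 1×micro: 0 ⇒ (c0=-1, c1=0, c2=0)
[Gauss-Seidel] macro 8: S0 reads c0=-1 → after 1×micro: -1; S1 reads c1=0 → after 2×micro: 1; S2 reads c1=1 → after 1×micro: 2 ⇒ (c0=-1, c1=1, c2=2)
[Gauss-Seidel] macro 9: S0 reads c0=-1 → after 1×micro: -1; S1 reads c1=1 → after 2×micro: 3; S2 reads c1=3 → after 1×micro: 5 ⇒ (c0=-1, c1=3, c2=5)
[Gauss-Seidel] macro 10: S0 reads c0=-1 → after 1×micro: -1; S1 reads c1=3 → after 2×micro: 0; S2 reads c1=0 → after 1×micro: 0 ⇒ (c0=-1, c1=0, c2=0)

first divergence at macro-step: 1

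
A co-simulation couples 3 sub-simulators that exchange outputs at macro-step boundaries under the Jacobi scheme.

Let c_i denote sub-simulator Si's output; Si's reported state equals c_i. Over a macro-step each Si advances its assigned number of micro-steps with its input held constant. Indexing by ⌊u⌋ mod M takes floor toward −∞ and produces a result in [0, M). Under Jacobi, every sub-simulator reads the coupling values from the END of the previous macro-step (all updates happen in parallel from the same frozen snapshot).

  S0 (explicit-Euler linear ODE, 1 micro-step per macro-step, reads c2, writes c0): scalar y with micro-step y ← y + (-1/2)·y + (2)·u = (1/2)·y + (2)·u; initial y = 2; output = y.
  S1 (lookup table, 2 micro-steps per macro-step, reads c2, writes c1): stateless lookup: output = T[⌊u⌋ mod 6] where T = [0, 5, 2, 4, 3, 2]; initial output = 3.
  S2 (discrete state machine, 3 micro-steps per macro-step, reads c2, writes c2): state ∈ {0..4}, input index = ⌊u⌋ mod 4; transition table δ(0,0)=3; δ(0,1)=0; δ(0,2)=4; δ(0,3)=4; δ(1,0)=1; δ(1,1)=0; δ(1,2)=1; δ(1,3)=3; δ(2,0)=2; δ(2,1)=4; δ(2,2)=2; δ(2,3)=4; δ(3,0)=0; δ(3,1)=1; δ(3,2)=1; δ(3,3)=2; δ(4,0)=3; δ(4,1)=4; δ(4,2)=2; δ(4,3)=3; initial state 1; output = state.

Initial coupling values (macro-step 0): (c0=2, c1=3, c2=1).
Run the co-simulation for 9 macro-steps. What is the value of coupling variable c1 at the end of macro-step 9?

macro 1: S0 reads c2=1 → after 1×micro: 3; S1 reads c2=1 → after 2×micro: 5; S2 reads c2=1 → after 3×micro: 0 ⇒ (c0=3, c1=5, c2=0)
macro 2: S0 reads c2=0 → after 1×micro: 3/2; S1 reads c2=0 → after 2×micro: 0; S2 reads c2=0 → after 3×micro: 3 ⇒ (c0=3/2, c1=0, c2=3)
macro 3: S0 reads c2=3 → after 1×micro: 27/4; S1 reads c2=3 → after 2×micro: 4; S2 reads c2=3 → after 3×micro: 3 ⇒ (c0=27/4, c1=4, c2=3)
macro 4: S0 reads c2=3 → after 1×micro: 75/8; S1 reads c2=3 → after 2×micro: 4; S2 reads c2=3 → after 3×micro: 3 ⇒ (c0=75/8, c1=4, c2=3)
macro 5: S0 reads c2=3 → after 1×micro: 171/16; S1 reads c2=3 → after 2×micro: 4; S2 reads c2=3 → after 3×micro: 3 ⇒ (c0=171/16, c1=4, c2=3)
macro 6: S0 reads c2=3 → after 1×micro: 363/32; S1 reads c2=3 → after 2×micro: 4; S2 reads c2=3 → after 3×micro: 3 ⇒ (c0=363/32, c1=4, c2=3)
macro 7: S0 reads c2=3 → after 1×micro: 747/64; S1 reads c2=3 → after 2×micro: 4; S2 reads c2=3 → after 3×micro: 3 ⇒ (c0=747/64, c1=4, c2=3)
macro 8: S0 reads c2=3 → after 1×micro: 1515/128; S1 reads c2=3 → after 2×micro: 4; S2 reads c2=3 → after 3×micro: 3 ⇒ (c0=1515/128, c1=4, c2=3)
macro 9: S0 reads c2=3 → after 1×micro: 3051/256; S1 reads c2=3 → after 2×micro: 4; S2 reads c2=3 → after 3×micro: 3 ⇒ (c0=3051/256, c1=4, c2=3)

c1 at macro-step 9 = 4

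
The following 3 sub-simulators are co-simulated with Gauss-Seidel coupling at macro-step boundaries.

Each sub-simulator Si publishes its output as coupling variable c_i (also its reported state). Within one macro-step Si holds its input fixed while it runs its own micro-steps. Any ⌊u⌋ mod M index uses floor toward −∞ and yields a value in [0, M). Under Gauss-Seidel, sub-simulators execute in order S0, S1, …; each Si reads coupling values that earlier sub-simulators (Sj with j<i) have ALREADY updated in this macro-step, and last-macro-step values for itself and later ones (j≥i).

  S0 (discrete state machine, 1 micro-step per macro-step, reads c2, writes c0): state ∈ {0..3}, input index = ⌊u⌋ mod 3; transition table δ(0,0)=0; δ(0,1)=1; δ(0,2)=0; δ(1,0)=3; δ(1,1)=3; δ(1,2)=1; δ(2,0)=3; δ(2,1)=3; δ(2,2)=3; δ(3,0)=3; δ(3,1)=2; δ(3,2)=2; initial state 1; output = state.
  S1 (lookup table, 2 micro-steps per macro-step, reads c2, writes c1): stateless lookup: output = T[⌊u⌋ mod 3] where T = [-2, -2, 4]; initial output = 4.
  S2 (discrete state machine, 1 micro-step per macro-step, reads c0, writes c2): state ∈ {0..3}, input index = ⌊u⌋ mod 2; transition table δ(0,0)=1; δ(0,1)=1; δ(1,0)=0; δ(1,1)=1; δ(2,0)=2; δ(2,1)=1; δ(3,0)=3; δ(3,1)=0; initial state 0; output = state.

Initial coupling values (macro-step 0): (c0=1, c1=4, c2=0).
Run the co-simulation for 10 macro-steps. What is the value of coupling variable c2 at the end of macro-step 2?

c2 at macro-step 2 = 0

macro 1: S0 reads c2=0 → after 1×micro: 3; S1 reads c2=0 → after 2×micro: -2; S2 reads c0=3 → after 1×micro: 1 ⇒ (c0=3, c1=-2, c2=1)
macro 2: S0 reads c2=1 → after 1×micro: 2; S1 reads c2=1 → after 2×micro: -2; S2 reads c0=2 → after 1×micro: 0 ⇒ (c0=2, c1=-2, c2=0)
macro 3: S0 reads c2=0 → after 1×micro: 3; S1 reads c2=0 → after 2×micro: -2; S2 reads c0=3 → after 1×micro: 1 ⇒ (c0=3, c1=-2, c2=1)
macro 4: S0 reads c2=1 → after 1×micro: 2; S1 reads c2=1 → after 2×micro: -2; S2 reads c0=2 → after 1×micro: 0 ⇒ (c0=2, c1=-2, c2=0)
macro 5: S0 reads c2=0 → after 1×micro: 3; S1 reads c2=0 → after 2×micro: -2; S2 reads c0=3 → after 1×micro: 1 ⇒ (c0=3, c1=-2, c2=1)
macro 6: S0 reads c2=1 → after 1×micro: 2; S1 reads c2=1 → after 2×micro: -2; S2 reads c0=2 → after 1×micro: 0 ⇒ (c0=2, c1=-2, c2=0)
macro 7: S0 reads c2=0 → after 1×micro: 3; S1 reads c2=0 → after 2×micro: -2; S2 reads c0=3 → after 1×micro: 1 ⇒ (c0=3, c1=-2, c2=1)
macro 8: S0 reads c2=1 → after 1×micro: 2; S1 reads c2=1 → after 2×micro: -2; S2 reads c0=2 → after 1×micro: 0 ⇒ (c0=2, c1=-2, c2=0)
macro 9: S0 reads c2=0 → after 1×micro: 3; S1 reads c2=0 → after 2×micro: -2; S2 reads c0=3 → after 1×micro: 1 ⇒ (c0=3, c1=-2, c2=1)
macro 10: S0 reads c2=1 → after 1×micro: 2; S1 reads c2=1 → after 2×micro: -2; S2 reads c0=2 → after 1×micro: 0 ⇒ (c0=2, c1=-2, c2=0)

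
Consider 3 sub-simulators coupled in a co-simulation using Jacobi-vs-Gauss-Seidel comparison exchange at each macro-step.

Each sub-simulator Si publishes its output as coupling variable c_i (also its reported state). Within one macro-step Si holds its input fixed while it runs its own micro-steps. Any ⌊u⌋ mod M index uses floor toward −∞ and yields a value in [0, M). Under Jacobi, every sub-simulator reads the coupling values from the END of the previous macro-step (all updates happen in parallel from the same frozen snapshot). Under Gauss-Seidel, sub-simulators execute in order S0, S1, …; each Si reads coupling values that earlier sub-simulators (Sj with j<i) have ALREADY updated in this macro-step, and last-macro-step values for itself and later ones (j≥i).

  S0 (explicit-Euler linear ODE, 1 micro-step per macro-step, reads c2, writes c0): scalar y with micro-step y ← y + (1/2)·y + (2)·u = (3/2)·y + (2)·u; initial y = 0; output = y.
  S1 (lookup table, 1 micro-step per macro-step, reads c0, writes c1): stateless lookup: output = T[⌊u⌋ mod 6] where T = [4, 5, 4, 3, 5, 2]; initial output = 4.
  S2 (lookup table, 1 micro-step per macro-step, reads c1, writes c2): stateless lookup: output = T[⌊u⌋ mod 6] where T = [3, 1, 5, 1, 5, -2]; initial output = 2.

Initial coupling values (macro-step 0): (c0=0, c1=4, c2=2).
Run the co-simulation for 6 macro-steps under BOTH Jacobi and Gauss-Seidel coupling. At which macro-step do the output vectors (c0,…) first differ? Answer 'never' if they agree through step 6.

first divergence at macro-step: 1

[Jacobi] macro 1: S0 reads c2=2 → after 1×micro: 4; S1 reads c0=0 → after 1×micro: 4; S2 reads c1=4 → after 1×micro: 5 ⇒ (c0=4, c1=4, c2=5)
[Jacobi] macro 2: S0 reads c2=5 → after 1×micro: 16; S1 reads c0=4 → after 1×micro: 5; S2 reads c1=4 → after 1×micro: 5 ⇒ (c0=16, c1=5, c2=5)
[Jacobi] macro 3: S0 reads c2=5 → after 1×micro: 34; S1 reads c0=16 → after 1×micro: 5; S2 reads c1=5 → after 1×micro: -2 ⇒ (c0=34, c1=5, c2=-2)
[Jacobi] macro 4: S0 reads c2=-2 → after 1×micro: 47; S1 reads c0=34 → after 1×micro: 5; S2 reads c1=5 → after 1×micro: -2 ⇒ (c0=47, c1=5, c2=-2)
[Jacobi] macro 5: S0 reads c2=-2 → after 1×micro: 133/2; S1 reads c0=47 → after 1×micro: 2; S2 reads c1=5 → after 1×micro: -2 ⇒ (c0=133/2, c1=2, c2=-2)
[Jacobi] macro 6: S0 reads c2=-2 → after 1×micro: 383/4; S1 reads c0=133/2 → after 1×micro: 4; S2 reads c1=2 → after 1×micro: 5 ⇒ (c0=383/4, c1=4, c2=5)
[Gauss-Seidel] macro 1: S0 reads c2=2 → after 1×micro: 4; S1 reads c0=4 → after 1×micro: 5; S2 reads c1=5 → after 1×micro: -2 ⇒ (c0=4, c1=5, c2=-2)
[Gauss-Seidel] macro 2: S0 reads c2=-2 → after 1×micro: 2; S1 reads c0=2 → after 1×micro: 4; S2 reads c1=4 → after 1×micro: 5 ⇒ (c0=2, c1=4, c2=5)
[Gauss-Seidel] macro 3: S0 reads c2=5 → after 1×micro: 13; S1 reads c0=13 → after 1×micro: 5; S2 reads c1=5 → after 1×micro: -2 ⇒ (c0=13, c1=5, c2=-2)
[Gauss-Seidel] macro 4: S0 reads c2=-2 → after 1×micro: 31/2; S1 reads c0=31/2 → after 1×micro: 3; S2 reads c1=3 → after 1×micro: 1 ⇒ (c0=31/2, c1=3, c2=1)
[Gauss-Seidel] macro 5: S0 reads c2=1 → after 1×micro: 101/4; S1 reads c0=101/4 → after 1×micro: 5; S2 reads c1=5 → after 1×micro: -2 ⇒ (c0=101/4, c1=5, c2=-2)
[Gauss-Seidel] macro 6: S0 reads c2=-2 → after 1×micro: 271/8; S1 reads c0=271/8 → after 1×micro: 3; S2 reads c1=3 → after 1×micro: 1 ⇒ (c0=271/8, c1=3, c2=1)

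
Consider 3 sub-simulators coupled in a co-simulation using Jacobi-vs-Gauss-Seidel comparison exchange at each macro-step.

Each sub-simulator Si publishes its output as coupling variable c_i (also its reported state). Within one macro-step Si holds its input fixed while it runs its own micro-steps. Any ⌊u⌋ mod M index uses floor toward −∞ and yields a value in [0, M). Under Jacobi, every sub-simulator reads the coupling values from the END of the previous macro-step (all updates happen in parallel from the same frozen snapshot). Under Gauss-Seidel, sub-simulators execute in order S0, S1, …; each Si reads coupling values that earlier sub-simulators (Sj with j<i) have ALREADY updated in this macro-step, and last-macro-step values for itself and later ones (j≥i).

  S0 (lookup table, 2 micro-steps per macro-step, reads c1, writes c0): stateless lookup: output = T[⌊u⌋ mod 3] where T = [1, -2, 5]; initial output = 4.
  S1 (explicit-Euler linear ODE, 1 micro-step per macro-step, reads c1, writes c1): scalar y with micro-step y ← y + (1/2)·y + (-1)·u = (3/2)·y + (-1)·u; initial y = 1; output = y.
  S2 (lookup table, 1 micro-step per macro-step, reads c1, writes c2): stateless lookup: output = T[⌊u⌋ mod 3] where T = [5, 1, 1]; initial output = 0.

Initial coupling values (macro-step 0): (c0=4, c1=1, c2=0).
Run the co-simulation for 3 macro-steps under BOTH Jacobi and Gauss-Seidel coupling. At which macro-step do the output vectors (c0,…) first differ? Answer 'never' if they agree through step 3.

[Jacobi] macro 1: S0 reads c1=1 → after 2×micro: -2; S1 reads c1=1 → after 1×micro: 1/2; S2 reads c1=1 → after 1×micro: 1 ⇒ (c0=-2, c1=1/2, c2=1)
[Jacobi] macro 2: S0 reads c1=1/2 → after 2×micro: 1; S1 reads c1=1/2 → after 1×micro: 1/4; S2 reads c1=1/2 → after 1×micro: 5 ⇒ (c0=1, c1=1/4, c2=5)
[Jacobi] macro 3: S0 reads c1=1/4 → after 2×micro: 1; S1 reads c1=1/4 → after 1×micro: 1/8; S2 reads c1=1/4 → after 1×micro: 5 ⇒ (c0=1, c1=1/8, c2=5)
[Gauss-Seidel] macro 1: S0 reads c1=1 → after 2×micro: -2; S1 reads c1=1 → after 1×micro: 1/2; S2 reads c1=1/2 → after 1×micro: 5 ⇒ (c0=-2, c1=1/2, c2=5)
[Gauss-Seidel] macro 2: S0 reads c1=1/2 → after 2×micro: 1; S1 reads c1=1/2 → after 1×micro: 1/4; S2 reads c1=1/4 → after 1×micro: 5 ⇒ (c0=1, c1=1/4, c2=5)
[Gauss-Seidel] macro 3: S0 reads c1=1/4 → after 2×micro: 1; S1 reads c1=1/4 → after 1×micro: 1/8; S2 reads c1=1/8 → after 1×micro: 5 ⇒ (c0=1, c1=1/8, c2=5)

first divergence at macro-step: 1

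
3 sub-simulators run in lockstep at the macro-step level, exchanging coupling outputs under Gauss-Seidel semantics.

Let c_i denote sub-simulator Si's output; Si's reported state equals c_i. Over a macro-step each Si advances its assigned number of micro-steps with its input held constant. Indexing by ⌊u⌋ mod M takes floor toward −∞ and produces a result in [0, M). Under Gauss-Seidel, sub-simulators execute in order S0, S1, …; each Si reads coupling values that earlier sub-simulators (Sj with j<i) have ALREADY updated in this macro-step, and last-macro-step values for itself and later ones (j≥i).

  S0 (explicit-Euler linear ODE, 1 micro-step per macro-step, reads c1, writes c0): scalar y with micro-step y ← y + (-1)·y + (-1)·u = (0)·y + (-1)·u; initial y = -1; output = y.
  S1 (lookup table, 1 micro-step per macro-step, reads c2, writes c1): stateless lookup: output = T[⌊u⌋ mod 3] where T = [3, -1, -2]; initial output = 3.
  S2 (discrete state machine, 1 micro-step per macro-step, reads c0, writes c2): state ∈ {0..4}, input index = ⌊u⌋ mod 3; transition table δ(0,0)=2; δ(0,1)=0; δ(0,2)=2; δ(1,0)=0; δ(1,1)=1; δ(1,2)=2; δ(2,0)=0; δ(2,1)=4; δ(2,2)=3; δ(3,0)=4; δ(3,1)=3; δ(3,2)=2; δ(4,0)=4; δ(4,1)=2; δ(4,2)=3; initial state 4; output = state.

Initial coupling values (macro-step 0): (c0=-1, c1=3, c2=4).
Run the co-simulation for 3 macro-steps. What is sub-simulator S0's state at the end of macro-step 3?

macro 1: S0 reads c1=3 → after 1×micro: -3; S1 reads c2=4 → after 1×micro: -1; S2 reads c0=-3 → after 1×micro: 4 ⇒ (c0=-3, c1=-1, c2=4)
macro 2: S0 reads c1=-1 → after 1×micro: 1; S1 reads c2=4 → after 1×micro: -1; S2 reads c0=1 → after 1×micro: 2 ⇒ (c0=1, c1=-1, c2=2)
macro 3: S0 reads c1=-1 → after 1×micro: 1; S1 reads c2=2 → after 1×micro: -2; S2 reads c0=1 → after 1×micro: 4 ⇒ (c0=1, c1=-2, c2=4)

S0 state at macro-step 3 = 1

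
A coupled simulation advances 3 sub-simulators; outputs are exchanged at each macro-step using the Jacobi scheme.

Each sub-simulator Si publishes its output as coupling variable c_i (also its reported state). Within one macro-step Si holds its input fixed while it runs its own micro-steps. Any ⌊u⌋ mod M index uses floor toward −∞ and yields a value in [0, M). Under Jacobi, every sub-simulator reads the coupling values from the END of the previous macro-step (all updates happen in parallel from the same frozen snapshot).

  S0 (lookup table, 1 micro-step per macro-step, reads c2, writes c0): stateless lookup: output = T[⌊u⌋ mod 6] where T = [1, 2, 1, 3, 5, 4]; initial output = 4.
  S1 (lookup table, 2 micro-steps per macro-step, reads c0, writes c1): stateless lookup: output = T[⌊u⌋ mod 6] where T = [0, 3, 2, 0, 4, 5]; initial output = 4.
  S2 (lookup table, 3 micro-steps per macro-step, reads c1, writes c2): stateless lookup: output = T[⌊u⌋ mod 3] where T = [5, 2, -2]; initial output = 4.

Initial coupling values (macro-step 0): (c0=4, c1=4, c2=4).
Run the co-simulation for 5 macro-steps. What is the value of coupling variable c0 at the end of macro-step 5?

c0 at macro-step 5 = 4

macro 1: S0 reads c2=4 → after 1×micro: 5; S1 reads c0=4 → after 2×micro: 4; S2 reads c1=4 → after 3×micro: 2 ⇒ (c0=5, c1=4, c2=2)
macro 2: S0 reads c2=2 → after 1×micro: 1; S1 reads c0=5 → after 2×micro: 5; S2 reads c1=4 → after 3×micro: 2 ⇒ (c0=1, c1=5, c2=2)
macro 3: S0 reads c2=2 → after 1×micro: 1; S1 reads c0=1 → after 2×micro: 3; S2 reads c1=5 → after 3×micro: -2 ⇒ (c0=1, c1=3, c2=-2)
macro 4: S0 reads c2=-2 → after 1×micro: 5; S1 reads c0=1 → after 2×micro: 3; S2 reads c1=3 → after 3×micro: 5 ⇒ (c0=5, c1=3, c2=5)
macro 5: S0 reads c2=5 → after 1×micro: 4; S1 reads c0=5 → after 2×micro: 5; S2 reads c1=3 → after 3×micro: 5 ⇒ (c0=4, c1=5, c2=5)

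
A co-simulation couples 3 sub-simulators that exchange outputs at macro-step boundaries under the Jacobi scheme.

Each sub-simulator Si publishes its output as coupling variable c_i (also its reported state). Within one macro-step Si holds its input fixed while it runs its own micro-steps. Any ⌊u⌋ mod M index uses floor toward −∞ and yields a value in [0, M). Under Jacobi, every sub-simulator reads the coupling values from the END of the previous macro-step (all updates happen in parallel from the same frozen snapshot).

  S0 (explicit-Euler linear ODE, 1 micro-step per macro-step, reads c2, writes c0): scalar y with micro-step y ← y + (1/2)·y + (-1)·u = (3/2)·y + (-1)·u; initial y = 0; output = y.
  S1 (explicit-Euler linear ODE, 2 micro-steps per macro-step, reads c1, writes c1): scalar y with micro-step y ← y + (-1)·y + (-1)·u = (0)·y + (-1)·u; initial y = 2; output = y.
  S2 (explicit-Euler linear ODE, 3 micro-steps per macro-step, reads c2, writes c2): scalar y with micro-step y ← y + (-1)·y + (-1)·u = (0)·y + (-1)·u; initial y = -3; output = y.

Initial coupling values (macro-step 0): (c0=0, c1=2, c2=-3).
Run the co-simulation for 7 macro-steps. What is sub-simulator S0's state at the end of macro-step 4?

macro 1: S0 reads c2=-3 → after 1×micro: 3; S1 reads c1=2 → after 2×micro: -2; S2 reads c2=-3 → after 3×micro: 3 ⇒ (c0=3, c1=-2, c2=3)
macro 2: S0 reads c2=3 → after 1×micro: 3/2; S1 reads c1=-2 → after 2×micro: 2; S2 reads c2=3 → after 3×micro: -3 ⇒ (c0=3/2, c1=2, c2=-3)
macro 3: S0 reads c2=-3 → after 1×micro: 21/4; S1 reads c1=2 → after 2×micro: -2; S2 reads c2=-3 → after 3×micro: 3 ⇒ (c0=21/4, c1=-2, c2=3)
macro 4: S0 reads c2=3 → after 1×micro: 39/8; S1 reads c1=-2 → after 2×micro: 2; S2 reads c2=3 → after 3×micro: -3 ⇒ (c0=39/8, c1=2, c2=-3)
macro 5: S0 reads c2=-3 → after 1×micro: 165/16; S1 reads c1=2 → after 2×micro: -2; S2 reads c2=-3 → after 3×micro: 3 ⇒ (c0=165/16, c1=-2, c2=3)
macro 6: S0 reads c2=3 → after 1×micro: 399/32; S1 reads c1=-2 → after 2×micro: 2; S2 reads c2=3 → after 3×micro: -3 ⇒ (c0=399/32, c1=2, c2=-3)
macro 7: S0 reads c2=-3 → after 1×micro: 1389/64; S1 reads c1=2 → after 2×micro: -2; S2 reads c2=-3 → after 3×micro: 3 ⇒ (c0=1389/64, c1=-2, c2=3)

S0 state at macro-step 4 = 39/8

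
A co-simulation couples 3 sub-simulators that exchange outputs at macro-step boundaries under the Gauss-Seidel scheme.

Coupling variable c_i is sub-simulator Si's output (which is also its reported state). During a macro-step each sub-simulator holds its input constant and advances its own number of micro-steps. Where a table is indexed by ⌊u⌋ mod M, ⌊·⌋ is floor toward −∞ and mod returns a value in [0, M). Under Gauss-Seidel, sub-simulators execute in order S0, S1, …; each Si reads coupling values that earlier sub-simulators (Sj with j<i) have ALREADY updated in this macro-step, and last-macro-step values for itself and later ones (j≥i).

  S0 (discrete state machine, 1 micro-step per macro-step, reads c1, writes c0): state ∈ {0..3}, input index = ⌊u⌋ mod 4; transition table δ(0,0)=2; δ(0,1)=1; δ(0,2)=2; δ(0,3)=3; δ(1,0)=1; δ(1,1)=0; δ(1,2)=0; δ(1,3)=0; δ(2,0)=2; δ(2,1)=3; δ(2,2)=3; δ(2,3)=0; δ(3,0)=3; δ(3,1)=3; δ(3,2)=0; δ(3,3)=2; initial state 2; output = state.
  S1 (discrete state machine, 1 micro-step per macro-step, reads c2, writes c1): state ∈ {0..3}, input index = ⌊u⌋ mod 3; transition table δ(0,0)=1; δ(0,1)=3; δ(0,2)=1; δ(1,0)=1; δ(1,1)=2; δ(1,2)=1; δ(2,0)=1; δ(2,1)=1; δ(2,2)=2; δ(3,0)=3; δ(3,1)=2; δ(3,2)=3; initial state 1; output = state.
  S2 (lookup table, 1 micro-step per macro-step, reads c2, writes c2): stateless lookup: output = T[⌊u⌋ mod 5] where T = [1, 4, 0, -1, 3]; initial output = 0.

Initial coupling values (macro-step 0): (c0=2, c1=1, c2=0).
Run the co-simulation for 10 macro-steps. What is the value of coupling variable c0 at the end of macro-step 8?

macro 1: S0 reads c1=1 → after 1×micro: 3; S1 reads c2=0 → after 1×micro: 1; S2 reads c2=0 → after 1×micro: 1 ⇒ (c0=3, c1=1, c2=1)
macro 2: S0 reads c1=1 → after 1×micro: 3; S1 reads c2=1 → after 1×micro: 2; S2 reads c2=1 → after 1×micro: 4 ⇒ (c0=3, c1=2, c2=4)
macro 3: S0 reads c1=2 → after 1×micro: 0; S1 reads c2=4 → after 1×micro: 1; S2 reads c2=4 → after 1×micro: 3 ⇒ (c0=0, c1=1, c2=3)
macro 4: S0 reads c1=1 → after 1×micro: 1; S1 reads c2=3 → after 1×micro: 1; S2 reads c2=3 → after 1×micro: -1 ⇒ (c0=1, c1=1, c2=-1)
macro 5: S0 reads c1=1 → after 1×micro: 0; S1 reads c2=-1 → after 1×micro: 1; S2 reads c2=-1 → after 1×micro: 3 ⇒ (c0=0, c1=1, c2=3)
macro 6: S0 reads c1=1 → after 1×micro: 1; S1 reads c2=3 → after 1×micro: 1; S2 reads c2=3 → after 1×micro: -1 ⇒ (c0=1, c1=1, c2=-1)
macro 7: S0 reads c1=1 → after 1×micro: 0; S1 reads c2=-1 → after 1×micro: 1; S2 reads c2=-1 → after 1×micro: 3 ⇒ (c0=0, c1=1, c2=3)
macro 8: S0 reads c1=1 → after 1×micro: 1; S1 reads c2=3 → after 1×micro: 1; S2 reads c2=3 → after 1×micro: -1 ⇒ (c0=1, c1=1, c2=-1)
macro 9: S0 reads c1=1 → after 1×micro: 0; S1 reads c2=-1 → after 1×micro: 1; S2 reads c2=-1 → after 1×micro: 3 ⇒ (c0=0, c1=1, c2=3)
macro 10: S0 reads c1=1 → after 1×micro: 1; S1 reads c2=3 → after 1×micro: 1; S2 reads c2=3 → after 1×micro: -1 ⇒ (c0=1, c1=1, c2=-1)

c0 at macro-step 8 = 1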